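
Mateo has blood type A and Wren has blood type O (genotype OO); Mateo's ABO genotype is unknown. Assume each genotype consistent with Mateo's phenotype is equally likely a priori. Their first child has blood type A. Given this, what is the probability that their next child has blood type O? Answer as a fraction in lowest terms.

Possible genotypes: Mateo ∈ {AA, AO}; Wren ∈ {OO}.
Weight each parental genotype pair by prior × P(type-A child):
  AA × OO: posterior weight 2/3; P(next child type O) = 0.
  AO × OO: posterior weight 1/3; P(next child type O) = 1/2.
Weighted sum = 1/6.

1/6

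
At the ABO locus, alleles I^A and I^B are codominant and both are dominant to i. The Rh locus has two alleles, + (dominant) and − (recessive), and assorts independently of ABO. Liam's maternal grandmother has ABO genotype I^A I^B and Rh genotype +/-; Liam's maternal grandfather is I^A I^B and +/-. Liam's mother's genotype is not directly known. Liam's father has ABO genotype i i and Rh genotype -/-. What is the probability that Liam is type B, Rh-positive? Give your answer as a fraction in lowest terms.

1/4

Liam's mother's ABO genotype from I^A I^B × I^A I^B: 1/4 I^A I^A, 1/2 I^A I^B, 1/4 I^B I^B.
Crossing each possibility with the father i i and summing P(type B): 1/4·0 + 1/2·1/2 + 1/4·1 = 1/2.
Similarly for Rh via the mother's Rh distribution: P(Rh+) = 1/2.
Independent loci: 1/2 × 1/2 = 1/4.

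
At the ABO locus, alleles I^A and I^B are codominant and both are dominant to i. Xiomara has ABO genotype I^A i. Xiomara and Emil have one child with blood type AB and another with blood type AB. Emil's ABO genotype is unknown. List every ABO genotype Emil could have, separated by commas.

For each candidate genotype of Emil, check whether crossing it with I^A i can produce every observed child phenotype.
  I^A I^A → possible child types {A} ✗
  I^A I^B → possible child types {A, B, AB} ✓
  I^A i → possible child types {O, A} ✗
  I^B I^B → possible child types {B, AB} ✓
  I^B i → possible child types {O, A, B, AB} ✓
  i i → possible child types {O, A} ✗

I^A I^B, I^B I^B, I^B i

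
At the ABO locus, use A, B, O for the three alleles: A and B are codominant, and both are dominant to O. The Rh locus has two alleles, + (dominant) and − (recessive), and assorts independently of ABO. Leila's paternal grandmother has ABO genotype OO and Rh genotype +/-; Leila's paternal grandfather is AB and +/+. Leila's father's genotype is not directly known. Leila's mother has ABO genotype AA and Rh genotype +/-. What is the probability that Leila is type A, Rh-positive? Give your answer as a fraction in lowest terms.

Leila's father's ABO genotype from OO × AB: 1/2 AO, 1/2 BO.
Crossing each possibility with the mother AA and summing P(type A): 1/2·1 + 1/2·1/2 = 3/4.
Similarly for Rh via the father's Rh distribution: P(Rh+) = 7/8.
Independent loci: 3/4 × 7/8 = 21/32.

21/32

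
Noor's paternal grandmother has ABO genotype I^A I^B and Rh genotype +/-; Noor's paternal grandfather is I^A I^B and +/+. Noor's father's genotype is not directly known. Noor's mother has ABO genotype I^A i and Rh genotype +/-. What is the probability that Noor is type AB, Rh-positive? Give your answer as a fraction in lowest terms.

Noor's father's ABO genotype from I^A I^B × I^A I^B: 1/4 I^A I^A, 1/2 I^A I^B, 1/4 I^B I^B.
Crossing each possibility with the mother I^A i and summing P(type AB): 1/4·0 + 1/2·1/4 + 1/4·1/2 = 1/4.
Similarly for Rh via the father's Rh distribution: P(Rh+) = 7/8.
Independent loci: 1/4 × 7/8 = 7/32.

7/32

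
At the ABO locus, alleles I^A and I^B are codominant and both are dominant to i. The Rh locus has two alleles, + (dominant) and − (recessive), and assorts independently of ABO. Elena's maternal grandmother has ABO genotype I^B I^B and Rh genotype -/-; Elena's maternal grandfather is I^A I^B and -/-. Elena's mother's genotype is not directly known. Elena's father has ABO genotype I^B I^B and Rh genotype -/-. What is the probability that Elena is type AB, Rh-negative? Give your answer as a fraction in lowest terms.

Elena's mother's ABO genotype from I^B I^B × I^A I^B: 1/2 I^A I^B, 1/2 I^B I^B.
Crossing each possibility with the father I^B I^B and summing P(type AB): 1/2·1/2 + 1/2·0 = 1/4.
Similarly for Rh via the mother's Rh distribution: P(Rh-) = 1.
Independent loci: 1/4 × 1 = 1/4.

1/4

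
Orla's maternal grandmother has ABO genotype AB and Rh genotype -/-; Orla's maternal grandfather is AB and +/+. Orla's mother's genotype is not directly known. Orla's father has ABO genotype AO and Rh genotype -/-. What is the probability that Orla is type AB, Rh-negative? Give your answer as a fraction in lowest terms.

1/8

Orla's mother's ABO genotype from AB × AB: 1/4 AA, 1/2 AB, 1/4 BB.
Crossing each possibility with the father AO and summing P(type AB): 1/4·0 + 1/2·1/4 + 1/4·1/2 = 1/4.
Similarly for Rh via the mother's Rh distribution: P(Rh-) = 1/2.
Independent loci: 1/4 × 1/2 = 1/8.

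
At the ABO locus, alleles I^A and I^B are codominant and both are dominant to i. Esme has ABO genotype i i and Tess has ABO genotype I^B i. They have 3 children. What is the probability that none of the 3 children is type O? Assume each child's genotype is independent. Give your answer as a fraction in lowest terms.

ABO cross i i × I^B i → 1/2 O, 1/2 B.
So P(type O) = 1/2 per child.
P(not type O) = 1/2 for one child; (1/2)^3 = 1/8.

1/8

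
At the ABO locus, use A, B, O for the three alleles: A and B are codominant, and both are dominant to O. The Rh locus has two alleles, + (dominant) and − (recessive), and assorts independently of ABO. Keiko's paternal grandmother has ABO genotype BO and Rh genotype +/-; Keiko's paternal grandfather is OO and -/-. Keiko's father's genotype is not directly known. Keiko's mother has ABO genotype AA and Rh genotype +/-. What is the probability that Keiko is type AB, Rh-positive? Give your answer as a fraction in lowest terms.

Keiko's father's ABO genotype from BO × OO: 1/2 BO, 1/2 OO.
Crossing each possibility with the mother AA and summing P(type AB): 1/2·1/2 + 1/2·0 = 1/4.
Similarly for Rh via the father's Rh distribution: P(Rh+) = 5/8.
Independent loci: 1/4 × 5/8 = 5/32.

5/32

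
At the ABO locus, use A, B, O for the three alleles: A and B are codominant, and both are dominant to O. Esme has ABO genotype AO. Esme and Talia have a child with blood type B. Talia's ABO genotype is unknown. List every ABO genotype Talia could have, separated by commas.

AB, BB, BO

For each candidate genotype of Talia, check whether crossing it with AO can produce every observed child phenotype.
  AA → possible child types {A} ✗
  AB → possible child types {A, B, AB} ✓
  AO → possible child types {O, A} ✗
  BB → possible child types {B, AB} ✓
  BO → possible child types {O, A, B, AB} ✓
  OO → possible child types {O, A} ✗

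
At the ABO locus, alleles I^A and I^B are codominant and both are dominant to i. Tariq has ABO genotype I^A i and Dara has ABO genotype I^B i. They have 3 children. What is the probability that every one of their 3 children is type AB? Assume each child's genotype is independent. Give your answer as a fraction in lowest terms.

1/64

ABO cross I^A i × I^B i → 1/4 O, 1/4 A, 1/4 B, 1/4 AB.
So P(type AB) = 1/4 per child.
All 3 independent: (1/4)^3 = 1/64.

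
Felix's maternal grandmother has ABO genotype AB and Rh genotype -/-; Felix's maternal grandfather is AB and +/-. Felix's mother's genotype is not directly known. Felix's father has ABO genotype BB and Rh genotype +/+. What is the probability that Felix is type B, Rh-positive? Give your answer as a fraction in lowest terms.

Felix's mother's ABO genotype from AB × AB: 1/4 AA, 1/2 AB, 1/4 BB.
Crossing each possibility with the father BB and summing P(type B): 1/4·0 + 1/2·1/2 + 1/4·1 = 1/2.
Similarly for Rh via the mother's Rh distribution: P(Rh+) = 1.
Independent loci: 1/2 × 1 = 1/2.

1/2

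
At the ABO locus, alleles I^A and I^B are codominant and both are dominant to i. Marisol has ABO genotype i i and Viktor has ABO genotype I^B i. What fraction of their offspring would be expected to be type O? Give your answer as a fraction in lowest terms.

ABO cross i i × I^B i → offspring phenotypes: 1/2 O, 1/2 B.
So P(type O) = 1/2.

1/2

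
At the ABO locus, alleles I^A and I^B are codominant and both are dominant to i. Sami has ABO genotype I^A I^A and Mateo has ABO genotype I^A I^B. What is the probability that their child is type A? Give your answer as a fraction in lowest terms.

ABO cross I^A I^A × I^A I^B → offspring phenotypes: 1/2 A, 1/2 AB.
So P(type A) = 1/2.

1/2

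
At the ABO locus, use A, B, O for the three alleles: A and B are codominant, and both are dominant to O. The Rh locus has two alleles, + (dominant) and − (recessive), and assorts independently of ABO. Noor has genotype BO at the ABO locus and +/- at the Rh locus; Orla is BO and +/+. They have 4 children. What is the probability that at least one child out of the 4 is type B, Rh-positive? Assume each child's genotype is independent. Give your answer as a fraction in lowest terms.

255/256

ABO cross BO × BO → 1/4 O, 3/4 B.
Rh cross +/- × +/+ → 1 Rh+; so P(type B, Rh-positive) = 3/4 × 1 = 3/4 per child.
P(none) = (1/4)^4 = 1/256; P(at least one) = 1 − 1/256 = 255/256.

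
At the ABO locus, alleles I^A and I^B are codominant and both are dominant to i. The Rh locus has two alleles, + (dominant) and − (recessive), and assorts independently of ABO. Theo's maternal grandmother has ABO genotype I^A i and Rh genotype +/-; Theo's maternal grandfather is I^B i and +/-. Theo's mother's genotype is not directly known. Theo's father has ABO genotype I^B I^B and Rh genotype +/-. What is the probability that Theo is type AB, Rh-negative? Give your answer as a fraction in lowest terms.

Theo's mother's ABO genotype from I^A i × I^B i: 1/4 I^A I^B, 1/4 I^A i, 1/4 I^B i, 1/4 i i.
Crossing each possibility with the father I^B I^B and summing P(type AB): 1/4·1/2 + 1/4·1/2 + 1/4·0 + 1/4·0 = 1/4.
Similarly for Rh via the mother's Rh distribution: P(Rh-) = 1/4.
Independent loci: 1/4 × 1/4 = 1/16.

1/16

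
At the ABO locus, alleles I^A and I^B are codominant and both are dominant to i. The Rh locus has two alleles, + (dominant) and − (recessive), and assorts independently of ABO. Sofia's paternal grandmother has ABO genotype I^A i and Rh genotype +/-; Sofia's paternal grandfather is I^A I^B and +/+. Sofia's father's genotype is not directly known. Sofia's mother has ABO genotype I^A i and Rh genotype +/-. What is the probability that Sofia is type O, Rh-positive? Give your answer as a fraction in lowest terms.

7/64

Sofia's father's ABO genotype from I^A i × I^A I^B: 1/4 I^A I^A, 1/4 I^A I^B, 1/4 I^A i, 1/4 I^B i.
Crossing each possibility with the mother I^A i and summing P(type O): 1/4·0 + 1/4·0 + 1/4·1/4 + 1/4·1/4 = 1/8.
Similarly for Rh via the father's Rh distribution: P(Rh+) = 7/8.
Independent loci: 1/8 × 7/8 = 7/64.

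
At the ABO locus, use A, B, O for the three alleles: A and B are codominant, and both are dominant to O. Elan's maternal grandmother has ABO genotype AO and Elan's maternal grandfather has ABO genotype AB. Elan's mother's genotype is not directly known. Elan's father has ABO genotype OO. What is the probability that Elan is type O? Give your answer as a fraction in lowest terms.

1/4

Elan's mother's ABO genotype from AO × AB: 1/4 AA, 1/4 AB, 1/4 AO, 1/4 BO.
Crossing each possibility with the father OO and summing P(type O): 1/4·0 + 1/4·0 + 1/4·1/2 + 1/4·1/2 = 1/4.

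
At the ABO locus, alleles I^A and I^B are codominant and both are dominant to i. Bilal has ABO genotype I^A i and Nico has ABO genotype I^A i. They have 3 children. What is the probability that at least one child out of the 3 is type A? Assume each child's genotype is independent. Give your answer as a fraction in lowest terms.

ABO cross I^A i × I^A i → 1/4 O, 3/4 A.
So P(type A) = 3/4 per child.
P(none) = (1/4)^3 = 1/64; P(at least one) = 1 − 1/64 = 63/64.

63/64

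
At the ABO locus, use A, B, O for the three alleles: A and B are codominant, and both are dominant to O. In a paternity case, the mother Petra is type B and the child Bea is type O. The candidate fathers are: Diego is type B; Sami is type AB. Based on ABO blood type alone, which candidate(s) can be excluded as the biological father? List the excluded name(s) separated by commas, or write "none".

A candidate is excluded only if no genotype consistent with his phenotype could produce a type O child with a type B mother.
Sami (type AB): no genotype consistent with that phenotype can produce a type-O child with a type-B mother.

Sami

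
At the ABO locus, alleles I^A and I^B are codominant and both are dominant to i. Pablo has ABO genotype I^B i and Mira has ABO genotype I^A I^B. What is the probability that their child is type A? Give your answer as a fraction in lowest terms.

ABO cross I^B i × I^A I^B → offspring phenotypes: 1/4 A, 1/2 B, 1/4 AB.
So P(type A) = 1/4.

1/4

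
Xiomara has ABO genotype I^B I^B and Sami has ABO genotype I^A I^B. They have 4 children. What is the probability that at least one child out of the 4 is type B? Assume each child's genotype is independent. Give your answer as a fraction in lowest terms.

ABO cross I^B I^B × I^A I^B → 1/2 B, 1/2 AB.
So P(type B) = 1/2 per child.
P(none) = (1/2)^4 = 1/16; P(at least one) = 1 − 1/16 = 15/16.

15/16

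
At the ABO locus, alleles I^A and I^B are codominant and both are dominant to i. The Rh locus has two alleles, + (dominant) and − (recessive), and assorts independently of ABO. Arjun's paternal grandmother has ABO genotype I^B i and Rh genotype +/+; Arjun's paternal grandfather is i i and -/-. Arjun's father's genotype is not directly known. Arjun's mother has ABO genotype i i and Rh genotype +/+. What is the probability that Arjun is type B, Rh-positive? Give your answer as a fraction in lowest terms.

Arjun's father's ABO genotype from I^B i × i i: 1/2 I^B i, 1/2 i i.
Crossing each possibility with the mother i i and summing P(type B): 1/2·1/2 + 1/2·0 = 1/4.
Similarly for Rh via the father's Rh distribution: P(Rh+) = 1.
Independent loci: 1/4 × 1 = 1/4.

1/4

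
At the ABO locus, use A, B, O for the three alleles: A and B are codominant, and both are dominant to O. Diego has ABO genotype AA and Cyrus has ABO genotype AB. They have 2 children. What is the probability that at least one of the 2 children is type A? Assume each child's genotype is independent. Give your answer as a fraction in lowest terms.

3/4

ABO cross AA × AB → 1/2 A, 1/2 AB.
So P(type A) = 1/2 per child.
P(none) = (1/2)^2 = 1/4; P(at least one) = 1 − 1/4 = 3/4.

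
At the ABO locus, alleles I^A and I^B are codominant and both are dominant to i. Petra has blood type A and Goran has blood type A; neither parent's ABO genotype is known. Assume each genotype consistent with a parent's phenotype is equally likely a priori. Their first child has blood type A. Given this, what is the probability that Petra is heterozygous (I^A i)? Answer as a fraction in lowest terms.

Possible genotypes: Petra ∈ {I^A I^A, I^A i}; Goran ∈ {I^A I^A, I^A i}.
Weight each parental genotype pair by prior × P(type-A child):
  I^A I^A × I^A I^A: posterior weight 4/15.
  I^A I^A × I^A i: posterior weight 4/15.
  I^A i × I^A I^A: posterior weight 4/15.
  I^A i × I^A i: posterior weight 1/5.
Sum the posterior weight over pairs where Petra is I^A i: 7/15.

7/15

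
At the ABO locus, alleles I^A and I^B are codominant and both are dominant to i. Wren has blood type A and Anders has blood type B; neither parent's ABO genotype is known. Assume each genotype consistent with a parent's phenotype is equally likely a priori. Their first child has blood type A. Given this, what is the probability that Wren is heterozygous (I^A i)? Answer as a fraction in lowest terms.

Possible genotypes: Wren ∈ {I^A I^A, I^A i}; Anders ∈ {I^B I^B, I^B i}.
Weight each parental genotype pair by prior × P(type-A child):
  I^A I^A × I^B i: posterior weight 2/3.
  I^A i × I^B i: posterior weight 1/3.
Sum the posterior weight over pairs where Wren is I^A i: 1/3.

1/3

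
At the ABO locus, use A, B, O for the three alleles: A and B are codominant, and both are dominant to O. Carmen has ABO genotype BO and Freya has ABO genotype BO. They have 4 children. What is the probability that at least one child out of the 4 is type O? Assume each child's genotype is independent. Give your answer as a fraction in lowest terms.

ABO cross BO × BO → 1/4 O, 3/4 B.
So P(type O) = 1/4 per child.
P(none) = (3/4)^4 = 81/256; P(at least one) = 1 − 81/256 = 175/256.

175/256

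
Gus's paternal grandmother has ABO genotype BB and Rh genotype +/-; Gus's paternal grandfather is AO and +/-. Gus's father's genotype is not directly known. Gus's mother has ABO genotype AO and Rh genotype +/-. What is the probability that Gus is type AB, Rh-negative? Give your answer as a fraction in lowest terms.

Gus's father's ABO genotype from BB × AO: 1/2 AB, 1/2 BO.
Crossing each possibility with the mother AO and summing P(type AB): 1/2·1/4 + 1/2·1/4 = 1/4.
Similarly for Rh via the father's Rh distribution: P(Rh-) = 1/4.
Independent loci: 1/4 × 1/4 = 1/16.

1/16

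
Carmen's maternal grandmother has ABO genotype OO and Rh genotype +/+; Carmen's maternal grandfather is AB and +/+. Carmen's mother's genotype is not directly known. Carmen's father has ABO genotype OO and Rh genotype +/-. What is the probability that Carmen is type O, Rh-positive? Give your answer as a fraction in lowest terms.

Carmen's mother's ABO genotype from OO × AB: 1/2 AO, 1/2 BO.
Crossing each possibility with the father OO and summing P(type O): 1/2·1/2 + 1/2·1/2 = 1/2.
Similarly for Rh via the mother's Rh distribution: P(Rh+) = 1.
Independent loci: 1/2 × 1 = 1/2.

1/2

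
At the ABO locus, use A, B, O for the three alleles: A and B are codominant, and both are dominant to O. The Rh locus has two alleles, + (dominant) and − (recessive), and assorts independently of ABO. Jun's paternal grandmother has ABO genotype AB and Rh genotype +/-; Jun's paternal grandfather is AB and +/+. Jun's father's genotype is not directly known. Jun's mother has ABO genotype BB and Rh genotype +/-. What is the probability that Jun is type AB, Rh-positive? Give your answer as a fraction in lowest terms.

7/16

Jun's father's ABO genotype from AB × AB: 1/4 AA, 1/2 AB, 1/4 BB.
Crossing each possibility with the mother BB and summing P(type AB): 1/4·1 + 1/2·1/2 + 1/4·0 = 1/2.
Similarly for Rh via the father's Rh distribution: P(Rh+) = 7/8.
Independent loci: 1/2 × 7/8 = 7/16.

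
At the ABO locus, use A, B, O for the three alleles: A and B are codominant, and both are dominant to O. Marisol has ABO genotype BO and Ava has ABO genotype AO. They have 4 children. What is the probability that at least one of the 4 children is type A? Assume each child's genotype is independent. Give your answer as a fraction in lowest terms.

175/256

ABO cross BO × AO → 1/4 O, 1/4 A, 1/4 B, 1/4 AB.
So P(type A) = 1/4 per child.
P(none) = (3/4)^4 = 81/256; P(at least one) = 1 − 81/256 = 175/256.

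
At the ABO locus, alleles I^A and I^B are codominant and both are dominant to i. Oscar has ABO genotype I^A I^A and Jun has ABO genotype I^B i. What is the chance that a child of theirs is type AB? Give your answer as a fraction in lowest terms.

ABO cross I^A I^A × I^B i → offspring phenotypes: 1/2 A, 1/2 AB.
So P(type AB) = 1/2.

1/2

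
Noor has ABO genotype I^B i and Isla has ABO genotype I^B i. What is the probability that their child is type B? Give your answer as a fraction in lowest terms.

3/4

ABO cross I^B i × I^B i → offspring phenotypes: 1/4 O, 3/4 B.
So P(type B) = 3/4.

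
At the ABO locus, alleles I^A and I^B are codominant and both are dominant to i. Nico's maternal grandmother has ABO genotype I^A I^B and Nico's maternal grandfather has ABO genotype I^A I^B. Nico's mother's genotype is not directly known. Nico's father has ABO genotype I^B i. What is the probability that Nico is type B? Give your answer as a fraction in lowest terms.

1/2

Nico's mother's ABO genotype from I^A I^B × I^A I^B: 1/4 I^A I^A, 1/2 I^A I^B, 1/4 I^B I^B.
Crossing each possibility with the father I^B i and summing P(type B): 1/4·0 + 1/2·1/2 + 1/4·1 = 1/2.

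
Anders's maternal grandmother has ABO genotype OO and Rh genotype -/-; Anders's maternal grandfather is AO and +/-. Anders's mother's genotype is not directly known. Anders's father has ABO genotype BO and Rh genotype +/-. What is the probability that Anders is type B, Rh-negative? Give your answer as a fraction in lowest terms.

Anders's mother's ABO genotype from OO × AO: 1/2 AO, 1/2 OO.
Crossing each possibility with the father BO and summing P(type B): 1/2·1/4 + 1/2·1/2 = 3/8.
Similarly for Rh via the mother's Rh distribution: P(Rh-) = 3/8.
Independent loci: 3/8 × 3/8 = 9/64.

9/64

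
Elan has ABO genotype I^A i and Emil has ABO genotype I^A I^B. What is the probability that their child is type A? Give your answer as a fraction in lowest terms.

ABO cross I^A i × I^A I^B → offspring phenotypes: 1/2 A, 1/4 B, 1/4 AB.
So P(type A) = 1/2.

1/2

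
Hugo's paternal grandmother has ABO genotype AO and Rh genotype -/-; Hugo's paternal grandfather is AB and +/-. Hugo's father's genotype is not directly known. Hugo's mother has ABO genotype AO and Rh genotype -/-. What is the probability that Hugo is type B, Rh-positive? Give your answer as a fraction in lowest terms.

1/32

Hugo's father's ABO genotype from AO × AB: 1/4 AA, 1/4 AB, 1/4 AO, 1/4 BO.
Crossing each possibility with the mother AO and summing P(type B): 1/4·0 + 1/4·1/4 + 1/4·0 + 1/4·1/4 = 1/8.
Similarly for Rh via the father's Rh distribution: P(Rh+) = 1/4.
Independent loci: 1/8 × 1/4 = 1/32.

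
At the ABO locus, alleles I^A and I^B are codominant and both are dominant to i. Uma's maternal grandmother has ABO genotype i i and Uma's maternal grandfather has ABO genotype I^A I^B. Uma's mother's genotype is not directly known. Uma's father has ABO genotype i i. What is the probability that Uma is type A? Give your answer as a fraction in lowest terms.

1/4

Uma's mother's ABO genotype from i i × I^A I^B: 1/2 I^A i, 1/2 I^B i.
Crossing each possibility with the father i i and summing P(type A): 1/2·1/2 + 1/2·0 = 1/4.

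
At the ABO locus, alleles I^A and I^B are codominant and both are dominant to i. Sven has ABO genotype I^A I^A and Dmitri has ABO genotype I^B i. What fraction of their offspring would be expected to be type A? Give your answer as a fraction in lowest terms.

ABO cross I^A I^A × I^B i → offspring phenotypes: 1/2 A, 1/2 AB.
So P(type A) = 1/2.

1/2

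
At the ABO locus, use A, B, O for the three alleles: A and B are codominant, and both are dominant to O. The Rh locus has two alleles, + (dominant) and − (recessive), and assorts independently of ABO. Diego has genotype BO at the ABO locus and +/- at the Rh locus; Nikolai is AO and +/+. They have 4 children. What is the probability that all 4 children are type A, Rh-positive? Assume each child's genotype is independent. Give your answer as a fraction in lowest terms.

ABO cross BO × AO → 1/4 O, 1/4 A, 1/4 B, 1/4 AB.
Rh cross +/- × +/+ → 1 Rh+; so P(type A, Rh-positive) = 1/4 × 1 = 1/4 per child.
All 4 independent: (1/4)^4 = 1/256.

1/256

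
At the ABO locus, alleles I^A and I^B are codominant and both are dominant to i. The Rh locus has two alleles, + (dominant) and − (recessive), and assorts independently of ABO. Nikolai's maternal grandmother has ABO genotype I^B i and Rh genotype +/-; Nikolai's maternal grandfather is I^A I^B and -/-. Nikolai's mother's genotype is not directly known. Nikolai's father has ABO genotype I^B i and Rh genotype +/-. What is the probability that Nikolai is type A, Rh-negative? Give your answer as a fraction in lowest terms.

3/64

Nikolai's mother's ABO genotype from I^B i × I^A I^B: 1/4 I^A I^B, 1/4 I^A i, 1/4 I^B I^B, 1/4 I^B i.
Crossing each possibility with the father I^B i and summing P(type A): 1/4·1/4 + 1/4·1/4 + 1/4·0 + 1/4·0 = 1/8.
Similarly for Rh via the mother's Rh distribution: P(Rh-) = 3/8.
Independent loci: 1/8 × 3/8 = 3/64.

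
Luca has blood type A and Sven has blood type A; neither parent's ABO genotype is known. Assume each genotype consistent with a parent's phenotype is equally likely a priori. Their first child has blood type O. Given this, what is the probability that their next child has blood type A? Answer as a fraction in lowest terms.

3/4

Possible genotypes: Luca ∈ {AA, AO}; Sven ∈ {AA, AO}.
Weight each parental genotype pair by prior × P(type-O child):
  AO × AO: posterior weight 1; P(next child type A) = 3/4.
Weighted sum = 3/4.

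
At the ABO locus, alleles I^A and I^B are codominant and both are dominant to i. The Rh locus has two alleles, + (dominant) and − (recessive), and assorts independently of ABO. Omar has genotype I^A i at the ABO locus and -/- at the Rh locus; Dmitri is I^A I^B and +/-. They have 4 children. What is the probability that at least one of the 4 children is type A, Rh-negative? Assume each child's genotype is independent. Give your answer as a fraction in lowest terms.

175/256

ABO cross I^A i × I^A I^B → 1/2 A, 1/4 B, 1/4 AB.
Rh cross -/- × +/- → 1/2 Rh+, 1/2 Rh-; so P(type A, Rh-negative) = 1/2 × 1/2 = 1/4 per child.
P(none) = (3/4)^4 = 81/256; P(at least one) = 1 − 81/256 = 175/256.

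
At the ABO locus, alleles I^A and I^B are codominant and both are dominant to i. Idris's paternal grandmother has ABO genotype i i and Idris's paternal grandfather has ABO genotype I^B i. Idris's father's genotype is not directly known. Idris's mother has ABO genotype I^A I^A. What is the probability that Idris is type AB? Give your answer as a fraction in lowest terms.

Idris's father's ABO genotype from i i × I^B i: 1/2 I^B i, 1/2 i i.
Crossing each possibility with the mother I^A I^A and summing P(type AB): 1/2·1/2 + 1/2·0 = 1/4.

1/4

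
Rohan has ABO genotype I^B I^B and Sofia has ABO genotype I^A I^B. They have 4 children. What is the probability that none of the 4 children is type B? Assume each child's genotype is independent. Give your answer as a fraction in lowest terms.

1/16

ABO cross I^B I^B × I^A I^B → 1/2 B, 1/2 AB.
So P(type B) = 1/2 per child.
P(not type B) = 1/2 for one child; (1/2)^4 = 1/16.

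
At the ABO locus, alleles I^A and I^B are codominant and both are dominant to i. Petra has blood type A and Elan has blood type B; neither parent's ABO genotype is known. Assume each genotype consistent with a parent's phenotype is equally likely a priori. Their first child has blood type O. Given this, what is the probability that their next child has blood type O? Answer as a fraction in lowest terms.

Possible genotypes: Petra ∈ {I^A I^A, I^A i}; Elan ∈ {I^B I^B, I^B i}.
Weight each parental genotype pair by prior × P(type-O child):
  I^A i × I^B i: posterior weight 1; P(next child type O) = 1/4.
Weighted sum = 1/4.

1/4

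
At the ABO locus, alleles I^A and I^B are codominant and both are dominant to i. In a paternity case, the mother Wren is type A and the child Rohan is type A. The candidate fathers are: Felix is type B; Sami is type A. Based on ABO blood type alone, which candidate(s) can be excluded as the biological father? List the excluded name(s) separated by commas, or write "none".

A candidate is excluded only if no genotype consistent with his phenotype could produce a type A child with a type A mother.
Every candidate has at least one consistent genotype combination, so none can be excluded.

none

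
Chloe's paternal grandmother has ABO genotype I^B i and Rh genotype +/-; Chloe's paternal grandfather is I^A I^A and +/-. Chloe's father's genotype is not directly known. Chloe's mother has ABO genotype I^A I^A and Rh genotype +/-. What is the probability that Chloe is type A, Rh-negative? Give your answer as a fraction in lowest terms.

3/16

Chloe's father's ABO genotype from I^B i × I^A I^A: 1/2 I^A I^B, 1/2 I^A i.
Crossing each possibility with the mother I^A I^A and summing P(type A): 1/2·1/2 + 1/2·1 = 3/4.
Similarly for Rh via the father's Rh distribution: P(Rh-) = 1/4.
Independent loci: 3/4 × 1/4 = 3/16.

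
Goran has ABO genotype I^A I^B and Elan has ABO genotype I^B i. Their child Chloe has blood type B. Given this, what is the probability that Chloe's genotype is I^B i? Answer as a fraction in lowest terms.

Cross I^A I^B × I^B i → 1/4 I^A I^B, 1/4 I^A i, 1/4 I^B I^B, 1/4 I^B i.
Type-B genotypes among offspring: I^B I^B (1/4), I^B i (1/4); total 1/2.
P(I^B i | type B) = (1/4) / (1/2) = 1/2.

1/2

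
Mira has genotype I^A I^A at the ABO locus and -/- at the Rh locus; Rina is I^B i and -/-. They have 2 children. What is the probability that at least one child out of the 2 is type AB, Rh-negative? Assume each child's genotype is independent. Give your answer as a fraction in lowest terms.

3/4

ABO cross I^A I^A × I^B i → 1/2 A, 1/2 AB.
Rh cross -/- × -/- → 1 Rh-; so P(type AB, Rh-negative) = 1/2 × 1 = 1/2 per child.
P(none) = (1/2)^2 = 1/4; P(at least one) = 1 − 1/4 = 3/4.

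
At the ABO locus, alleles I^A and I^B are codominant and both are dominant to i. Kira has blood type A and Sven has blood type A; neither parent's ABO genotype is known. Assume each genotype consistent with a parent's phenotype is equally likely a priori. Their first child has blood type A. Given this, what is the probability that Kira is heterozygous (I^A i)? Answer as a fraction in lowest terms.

7/15

Possible genotypes: Kira ∈ {I^A I^A, I^A i}; Sven ∈ {I^A I^A, I^A i}.
Weight each parental genotype pair by prior × P(type-A child):
  I^A I^A × I^A I^A: posterior weight 4/15.
  I^A I^A × I^A i: posterior weight 4/15.
  I^A i × I^A I^A: posterior weight 4/15.
  I^A i × I^A i: posterior weight 1/5.
Sum the posterior weight over pairs where Kira is I^A i: 7/15.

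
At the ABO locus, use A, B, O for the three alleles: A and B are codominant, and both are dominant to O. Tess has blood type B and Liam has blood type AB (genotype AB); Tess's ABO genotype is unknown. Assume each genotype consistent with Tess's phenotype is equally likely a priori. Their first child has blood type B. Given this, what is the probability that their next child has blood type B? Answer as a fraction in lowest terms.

1/2

Possible genotypes: Tess ∈ {BB, BO}; Liam ∈ {AB}.
Weight each parental genotype pair by prior × P(type-B child):
  BB × AB: posterior weight 1/2; P(next child type B) = 1/2.
  BO × AB: posterior weight 1/2; P(next child type B) = 1/2.
Weighted sum = 1/2.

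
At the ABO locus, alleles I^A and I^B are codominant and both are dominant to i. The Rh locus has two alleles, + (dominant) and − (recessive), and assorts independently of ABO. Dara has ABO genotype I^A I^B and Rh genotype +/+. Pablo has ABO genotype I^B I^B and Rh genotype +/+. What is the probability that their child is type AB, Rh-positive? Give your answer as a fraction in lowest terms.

1/2

ABO cross I^A I^B × I^B I^B → offspring phenotypes: 1/2 B, 1/2 AB.
Rh cross +/+ × +/+ → 1 Rh+.
Independent loci: P(type AB, Rh-positive) = 1/2 × 1 = 1/2.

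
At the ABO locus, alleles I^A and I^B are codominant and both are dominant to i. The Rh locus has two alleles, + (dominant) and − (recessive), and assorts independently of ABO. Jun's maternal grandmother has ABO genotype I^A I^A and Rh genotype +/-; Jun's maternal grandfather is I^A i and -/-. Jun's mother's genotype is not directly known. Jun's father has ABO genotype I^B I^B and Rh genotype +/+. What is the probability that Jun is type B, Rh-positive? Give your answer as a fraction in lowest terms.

1/4

Jun's mother's ABO genotype from I^A I^A × I^A i: 1/2 I^A I^A, 1/2 I^A i.
Crossing each possibility with the father I^B I^B and summing P(type B): 1/2·0 + 1/2·1/2 = 1/4.
Similarly for Rh via the mother's Rh distribution: P(Rh+) = 1.
Independent loci: 1/4 × 1 = 1/4.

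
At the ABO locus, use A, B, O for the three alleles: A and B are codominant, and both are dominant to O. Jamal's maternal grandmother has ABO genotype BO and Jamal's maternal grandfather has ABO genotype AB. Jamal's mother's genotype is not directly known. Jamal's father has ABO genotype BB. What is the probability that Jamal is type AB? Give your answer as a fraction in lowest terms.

Jamal's mother's ABO genotype from BO × AB: 1/4 AB, 1/4 AO, 1/4 BB, 1/4 BO.
Crossing each possibility with the father BB and summing P(type AB): 1/4·1/2 + 1/4·1/2 + 1/4·0 + 1/4·0 = 1/4.

1/4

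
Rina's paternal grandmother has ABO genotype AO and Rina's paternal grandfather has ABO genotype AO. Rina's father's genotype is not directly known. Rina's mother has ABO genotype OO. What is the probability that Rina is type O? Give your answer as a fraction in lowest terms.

1/2

Rina's father's ABO genotype from AO × AO: 1/4 AA, 1/2 AO, 1/4 OO.
Crossing each possibility with the mother OO and summing P(type O): 1/4·0 + 1/2·1/2 + 1/4·1 = 1/2.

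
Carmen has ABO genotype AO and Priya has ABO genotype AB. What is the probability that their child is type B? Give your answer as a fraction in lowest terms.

1/4

ABO cross AO × AB → offspring phenotypes: 1/2 A, 1/4 B, 1/4 AB.
So P(type B) = 1/4.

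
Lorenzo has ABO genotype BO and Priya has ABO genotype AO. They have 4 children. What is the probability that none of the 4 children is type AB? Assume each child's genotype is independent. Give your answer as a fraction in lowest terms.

ABO cross BO × AO → 1/4 O, 1/4 A, 1/4 B, 1/4 AB.
So P(type AB) = 1/4 per child.
P(not type AB) = 3/4 for one child; (3/4)^4 = 81/256.

81/256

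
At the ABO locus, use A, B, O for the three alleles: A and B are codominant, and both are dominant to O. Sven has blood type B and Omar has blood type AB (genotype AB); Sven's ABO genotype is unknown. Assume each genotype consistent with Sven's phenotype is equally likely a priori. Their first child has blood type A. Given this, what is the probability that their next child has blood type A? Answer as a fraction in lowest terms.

Possible genotypes: Sven ∈ {BB, BO}; Omar ∈ {AB}.
Weight each parental genotype pair by prior × P(type-A child):
  BO × AB: posterior weight 1; P(next child type A) = 1/4.
Weighted sum = 1/4.

1/4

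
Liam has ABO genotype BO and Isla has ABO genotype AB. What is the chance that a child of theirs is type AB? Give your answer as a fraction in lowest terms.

1/4

ABO cross BO × AB → offspring phenotypes: 1/4 A, 1/2 B, 1/4 AB.
So P(type AB) = 1/4.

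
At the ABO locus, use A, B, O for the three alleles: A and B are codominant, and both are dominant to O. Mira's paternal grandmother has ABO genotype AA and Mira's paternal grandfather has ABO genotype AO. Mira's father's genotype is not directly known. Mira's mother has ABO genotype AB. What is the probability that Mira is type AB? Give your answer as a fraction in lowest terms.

Mira's father's ABO genotype from AA × AO: 1/2 AA, 1/2 AO.
Crossing each possibility with the mother AB and summing P(type AB): 1/2·1/2 + 1/2·1/4 = 3/8.

3/8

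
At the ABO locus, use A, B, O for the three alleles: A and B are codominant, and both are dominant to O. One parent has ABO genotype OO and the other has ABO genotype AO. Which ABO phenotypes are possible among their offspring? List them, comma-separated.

O, A

Gametes from OO × AO give offspring ABO genotypes AO, OO, i.e. phenotypes O, A.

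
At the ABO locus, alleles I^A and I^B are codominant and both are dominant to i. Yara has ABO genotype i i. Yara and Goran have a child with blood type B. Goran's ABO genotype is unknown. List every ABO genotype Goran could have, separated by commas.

For each candidate genotype of Goran, check whether crossing it with i i can produce every observed child phenotype.
  I^A I^A → possible child types {A} ✗
  I^A I^B → possible child types {A, B} ✓
  I^A i → possible child types {O, A} ✗
  I^B I^B → possible child types {B} ✓
  I^B i → possible child types {O, B} ✓
  i i → possible child types {O} ✗

I^A I^B, I^B I^B, I^B i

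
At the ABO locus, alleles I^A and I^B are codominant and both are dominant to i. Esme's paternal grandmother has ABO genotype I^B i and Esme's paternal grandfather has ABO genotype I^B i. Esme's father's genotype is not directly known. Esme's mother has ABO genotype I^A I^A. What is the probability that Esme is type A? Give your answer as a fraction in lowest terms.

1/2

Esme's father's ABO genotype from I^B i × I^B i: 1/4 I^B I^B, 1/2 I^B i, 1/4 i i.
Crossing each possibility with the mother I^A I^A and summing P(type A): 1/4·0 + 1/2·1/2 + 1/4·1 = 1/2.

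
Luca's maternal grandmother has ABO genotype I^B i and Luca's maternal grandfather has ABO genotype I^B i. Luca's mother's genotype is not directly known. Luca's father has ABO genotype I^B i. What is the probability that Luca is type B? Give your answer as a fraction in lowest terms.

Luca's mother's ABO genotype from I^B i × I^B i: 1/4 I^B I^B, 1/2 I^B i, 1/4 i i.
Crossing each possibility with the father I^B i and summing P(type B): 1/4·1 + 1/2·3/4 + 1/4·1/2 = 3/4.

3/4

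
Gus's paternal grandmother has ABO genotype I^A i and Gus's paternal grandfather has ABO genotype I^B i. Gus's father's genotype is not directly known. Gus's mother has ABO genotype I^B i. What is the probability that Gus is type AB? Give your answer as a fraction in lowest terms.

1/8

Gus's father's ABO genotype from I^A i × I^B i: 1/4 I^A I^B, 1/4 I^A i, 1/4 I^B i, 1/4 i i.
Crossing each possibility with the mother I^B i and summing P(type AB): 1/4·1/4 + 1/4·1/4 + 1/4·0 + 1/4·0 = 1/8.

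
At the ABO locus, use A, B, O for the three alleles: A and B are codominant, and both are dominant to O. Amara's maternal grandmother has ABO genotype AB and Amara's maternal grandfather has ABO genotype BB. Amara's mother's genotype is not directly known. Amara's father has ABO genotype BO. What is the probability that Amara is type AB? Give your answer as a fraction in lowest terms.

Amara's mother's ABO genotype from AB × BB: 1/2 AB, 1/2 BB.
Crossing each possibility with the father BO and summing P(type AB): 1/2·1/4 + 1/2·0 = 1/8.

1/8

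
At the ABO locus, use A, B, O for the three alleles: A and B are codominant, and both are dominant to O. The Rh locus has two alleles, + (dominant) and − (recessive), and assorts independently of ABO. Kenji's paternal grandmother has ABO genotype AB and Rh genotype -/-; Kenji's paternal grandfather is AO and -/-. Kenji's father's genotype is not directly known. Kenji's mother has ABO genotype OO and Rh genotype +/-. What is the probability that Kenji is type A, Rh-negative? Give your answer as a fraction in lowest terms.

1/4

Kenji's father's ABO genotype from AB × AO: 1/4 AA, 1/4 AB, 1/4 AO, 1/4 BO.
Crossing each possibility with the mother OO and summing P(type A): 1/4·1 + 1/4·1/2 + 1/4·1/2 + 1/4·0 = 1/2.
Similarly for Rh via the father's Rh distribution: P(Rh-) = 1/2.
Independent loci: 1/2 × 1/2 = 1/4.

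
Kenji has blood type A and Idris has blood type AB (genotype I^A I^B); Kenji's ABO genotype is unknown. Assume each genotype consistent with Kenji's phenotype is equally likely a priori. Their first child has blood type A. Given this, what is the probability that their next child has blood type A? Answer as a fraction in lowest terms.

Possible genotypes: Kenji ∈ {I^A I^A, I^A i}; Idris ∈ {I^A I^B}.
Weight each parental genotype pair by prior × P(type-A child):
  I^A I^A × I^A I^B: posterior weight 1/2; P(next child type A) = 1/2.
  I^A i × I^A I^B: posterior weight 1/2; P(next child type A) = 1/2.
Weighted sum = 1/2.

1/2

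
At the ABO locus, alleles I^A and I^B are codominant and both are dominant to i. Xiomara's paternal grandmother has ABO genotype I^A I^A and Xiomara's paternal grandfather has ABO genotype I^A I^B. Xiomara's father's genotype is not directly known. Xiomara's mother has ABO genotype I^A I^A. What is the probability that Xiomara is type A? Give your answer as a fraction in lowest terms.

3/4

Xiomara's father's ABO genotype from I^A I^A × I^A I^B: 1/2 I^A I^A, 1/2 I^A I^B.
Crossing each possibility with the mother I^A I^A and summing P(type A): 1/2·1 + 1/2·1/2 = 3/4.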